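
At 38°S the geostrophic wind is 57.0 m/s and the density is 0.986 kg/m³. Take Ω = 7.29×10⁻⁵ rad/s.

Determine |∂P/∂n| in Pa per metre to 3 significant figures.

5.04×10⁻³ Pa/m

Coriolis parameter at 38°S:
f = 2Ω sin φ = 2 × 7.29×10⁻⁵ × sin 38° = 8.98×10⁻⁵ s⁻¹
Geostrophic balance rearranged: |∂P/∂n| = f ρ V_g
|∂P/∂n| = 8.98×10⁻⁵ × 0.986 × 57.0 = 5.04×10⁻³ Pa/m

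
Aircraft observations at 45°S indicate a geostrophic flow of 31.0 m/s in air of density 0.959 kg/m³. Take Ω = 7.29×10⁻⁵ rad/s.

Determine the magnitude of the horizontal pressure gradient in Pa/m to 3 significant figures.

Coriolis parameter at 45°S:
f = 2Ω sin φ = 2 × 7.29×10⁻⁵ × sin 45° = 1.03×10⁻⁴ s⁻¹
Geostrophic balance rearranged: |∂P/∂n| = f ρ V_g
|∂P/∂n| = 1.03×10⁻⁴ × 0.959 × 31.0 = 3.06×10⁻³ Pa/m

3.06×10⁻³ Pa/m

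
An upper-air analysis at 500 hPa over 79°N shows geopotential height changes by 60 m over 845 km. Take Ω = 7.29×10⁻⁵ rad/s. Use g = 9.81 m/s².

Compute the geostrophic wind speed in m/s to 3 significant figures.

Coriolis parameter at 79°N:
f = 2Ω sin φ = 2 × 7.29×10⁻⁵ × sin 79° = 1.43×10⁻⁴ s⁻¹
Height gradient: |∂Z/∂n| = 60 m / 845000 m = 7.10×10⁻⁵
On a pressure surface, geostrophic balance gives V_g = (g/f)|∂Z/∂n|:
V_g = 9.81 × 7.10×10⁻⁵ / 1.43×10⁻⁴ = 4.87 m/s

4.87 m/s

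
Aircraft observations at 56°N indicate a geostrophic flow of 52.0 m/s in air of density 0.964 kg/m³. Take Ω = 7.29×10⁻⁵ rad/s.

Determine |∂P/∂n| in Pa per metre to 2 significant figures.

6.1×10⁻³ Pa/m

Coriolis parameter at 56°N:
f = 2Ω sin φ = 2 × 7.29×10⁻⁵ × sin 56° = 1.21×10⁻⁴ s⁻¹
Geostrophic balance rearranged: |∂P/∂n| = f ρ V_g
|∂P/∂n| = 1.21×10⁻⁴ × 0.964 × 52.0 = 6.06×10⁻³ Pa/m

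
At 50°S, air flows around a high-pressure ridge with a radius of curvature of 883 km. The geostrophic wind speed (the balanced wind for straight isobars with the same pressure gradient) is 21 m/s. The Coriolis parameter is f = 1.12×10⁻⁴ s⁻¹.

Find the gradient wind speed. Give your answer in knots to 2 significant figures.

59 knots

Around a high, pressure-gradient force acts outward with centrifugal, so Coriolis balances both:
fV = (1/ρ)|∂P/∂n| + V²/R  →  V² − fR·V + fR·V_g = 0
With fR = 1.12×10⁻⁴ × 883×10³ m = 98.9 m/s:
V = [fR − √((fR)² − 4 fR V_g)]/2 = [98.9 − √(98.9² − 4×98.9×21)]/2 = 30.3 m/s
Supergeostrophic (V > V_g = 21 m/s), as expected around a high.
Converting: 30.3 m/s × 1.944 = 59 knots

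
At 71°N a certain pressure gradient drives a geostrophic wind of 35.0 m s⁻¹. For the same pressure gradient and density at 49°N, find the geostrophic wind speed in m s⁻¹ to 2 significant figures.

With the same pressure gradient and density, V_g ∝ 1/f ∝ 1/sin φ.
V₂ = V₁ · sin φ₁ / sin φ₂ = 35.0 × sin 71° / sin 49°
V₂ = 35.0 × 0.9455/0.7547 = 44 m s⁻¹

44 m s⁻¹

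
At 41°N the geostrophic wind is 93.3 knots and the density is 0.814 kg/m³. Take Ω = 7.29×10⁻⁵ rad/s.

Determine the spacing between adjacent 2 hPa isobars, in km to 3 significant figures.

Coriolis parameter at 41°N:
f = 2Ω sin φ = 2 × 7.29×10⁻⁵ × sin 41° = 9.57×10⁻⁵ s⁻¹
Wind speed in SI: 93.3 knots = 48.0 m/s
Geostrophic balance rearranged: |∂P/∂n| = f ρ V_g
|∂P/∂n| = 9.57×10⁻⁵ × 0.814 × 48.0 = 3.74×10⁻³ Pa/m
Isobar spacing: Δn = ΔP/|∂P/∂n| = 200 Pa / 3.74×10⁻³ Pa/m = 53516 m ≈ 53.5 km

53.5 km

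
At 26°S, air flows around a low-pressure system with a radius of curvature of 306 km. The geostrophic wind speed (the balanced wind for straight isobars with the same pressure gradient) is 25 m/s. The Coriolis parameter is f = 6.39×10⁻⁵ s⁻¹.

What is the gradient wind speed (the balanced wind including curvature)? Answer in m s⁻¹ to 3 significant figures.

14.4 m s⁻¹

Around a low, centrifugal force acts outward with Coriolis, so pressure-gradient force balances both:
(1/ρ)|∂P/∂n| = fV + V²/R  →  V² + fR·V − fR·V_g = 0
With fR = 6.39×10⁻⁵ × 306×10³ m = 19.6 m/s:
V = [−fR + √((fR)² + 4 fR V_g)]/2 = [−19.6 + √(19.6² + 4×19.6×25)]/2 = 14.4 m/s
Subgeostrophic (V < V_g = 25 m/s), as expected around a low.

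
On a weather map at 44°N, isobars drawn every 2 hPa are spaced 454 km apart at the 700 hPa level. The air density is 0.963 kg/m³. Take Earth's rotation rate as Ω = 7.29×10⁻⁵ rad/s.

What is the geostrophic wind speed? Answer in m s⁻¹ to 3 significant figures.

Coriolis parameter at 44°N:
f = 2Ω sin φ = 2 × 7.29×10⁻⁵ × sin 44° = 1.01×10⁻⁴ s⁻¹
Pressure gradient: |∂P/∂n| = 200 Pa / 454000 m = 4.41×10⁻⁴ Pa/m
Geostrophic balance (pressure-gradient force = Coriolis force):
V_g = (1/(fρ)) |∂P/∂n| = 4.41×10⁻⁴ / (1.01×10⁻⁴ × 0.963) = 4.52 m/s

4.52 m s⁻¹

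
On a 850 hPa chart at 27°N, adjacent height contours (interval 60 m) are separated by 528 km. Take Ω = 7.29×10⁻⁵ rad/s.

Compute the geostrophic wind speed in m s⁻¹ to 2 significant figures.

17 m s⁻¹

Coriolis parameter at 27°N:
f = 2Ω sin φ = 2 × 7.29×10⁻⁵ × sin 27° = 6.62×10⁻⁵ s⁻¹
Height gradient: |∂Z/∂n| = 60 m / 528000 m = 1.14×10⁻⁴
On a pressure surface, geostrophic balance gives V_g = (g/f)|∂Z/∂n|:
V_g = 9.81 × 1.14×10⁻⁴ / 6.62×10⁻⁵ = 16.8 m/s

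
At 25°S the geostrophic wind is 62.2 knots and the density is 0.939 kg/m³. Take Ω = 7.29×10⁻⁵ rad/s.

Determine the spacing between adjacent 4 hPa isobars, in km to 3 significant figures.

Coriolis parameter at 25°S:
f = 2Ω sin φ = 2 × 7.29×10⁻⁵ × sin 25° = 6.16×10⁻⁵ s⁻¹
Wind speed in SI: 62.2 knots = 32.0 m/s
Geostrophic balance rearranged: |∂P/∂n| = f ρ V_g
|∂P/∂n| = 6.16×10⁻⁵ × 0.939 × 32.0 = 1.85×10⁻³ Pa/m
Isobar spacing: Δn = ΔP/|∂P/∂n| = 400 Pa / 1.85×10⁻³ Pa/m = 216053 m ≈ 216 km

216 km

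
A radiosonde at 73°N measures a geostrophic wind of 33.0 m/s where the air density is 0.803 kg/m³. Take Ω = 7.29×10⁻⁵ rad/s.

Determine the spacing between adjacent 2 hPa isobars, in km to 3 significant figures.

Coriolis parameter at 73°N:
f = 2Ω sin φ = 2 × 7.29×10⁻⁵ × sin 73° = 1.39×10⁻⁴ s⁻¹
Geostrophic balance rearranged: |∂P/∂n| = f ρ V_g
|∂P/∂n| = 1.39×10⁻⁴ × 0.803 × 33.0 = 3.69×10⁻³ Pa/m
Isobar spacing: Δn = ΔP/|∂P/∂n| = 200 Pa / 3.69×10⁻³ Pa/m = 54131 m ≈ 54.1 km

54.1 km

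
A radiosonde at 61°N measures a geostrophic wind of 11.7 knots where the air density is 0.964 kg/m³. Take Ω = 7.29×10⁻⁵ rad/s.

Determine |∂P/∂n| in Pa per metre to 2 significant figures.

7.4×10⁻⁴ Pa/m

Coriolis parameter at 61°N:
f = 2Ω sin φ = 2 × 7.29×10⁻⁵ × sin 61° = 1.28×10⁻⁴ s⁻¹
Wind speed in SI: 11.7 knots = 6.02 m/s
Geostrophic balance rearranged: |∂P/∂n| = f ρ V_g
|∂P/∂n| = 1.28×10⁻⁴ × 0.964 × 6.02 = 7.40×10⁻⁴ Pa/m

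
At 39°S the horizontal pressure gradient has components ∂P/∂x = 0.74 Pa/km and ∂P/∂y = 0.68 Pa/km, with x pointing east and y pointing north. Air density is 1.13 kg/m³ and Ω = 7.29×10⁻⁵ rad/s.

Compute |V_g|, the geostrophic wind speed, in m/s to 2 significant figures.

Coriolis parameter at 39°S:
f = 2Ω sin φ = 2 × 7.29×10⁻⁵ × sin 39° = 9.18×10⁻⁵ s⁻¹
In the Southern Hemisphere f is negative: f = −9.18×10⁻⁵ s⁻¹.
Component geostrophic relations (x east, y north):
u_g = −(1/(fρ)) ∂P/∂y,  v_g = (1/(fρ)) ∂P/∂x
u_g = −(0.68×10⁻³)/(−9.18×10⁻⁵ × 1.13) = 6.56 m/s;  v_g = (0.74×10⁻³)/(−9.18×10⁻⁵ × 1.13) = −7.14 m/s
|V_g| = √(u_g² + v_g²) = 9.69 m/s

9.7 m/s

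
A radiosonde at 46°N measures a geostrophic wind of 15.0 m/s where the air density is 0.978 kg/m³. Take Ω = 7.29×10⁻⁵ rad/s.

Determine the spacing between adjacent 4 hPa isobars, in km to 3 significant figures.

Coriolis parameter at 46°N:
f = 2Ω sin φ = 2 × 7.29×10⁻⁵ × sin 46° = 1.05×10⁻⁴ s⁻¹
Geostrophic balance rearranged: |∂P/∂n| = f ρ V_g
|∂P/∂n| = 1.05×10⁻⁴ × 0.978 × 15.0 = 1.54×10⁻³ Pa/m
Isobar spacing: Δn = ΔP/|∂P/∂n| = 400 Pa / 1.54×10⁻³ Pa/m = 259979 m ≈ 260 km

260 km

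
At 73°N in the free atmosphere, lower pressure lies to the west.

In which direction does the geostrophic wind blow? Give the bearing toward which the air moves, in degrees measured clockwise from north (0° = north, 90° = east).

The pressure-gradient force points toward the west (bearing 270°).
Geostrophic balance: in the Northern Hemisphere the Coriolis force deflects motion to the right, so the geostrophic wind blows 90° to the right of the pressure-gradient force (low pressure on the left).
Rotating 270° by 90° clockwise gives 000° — the wind blows toward the north.

000°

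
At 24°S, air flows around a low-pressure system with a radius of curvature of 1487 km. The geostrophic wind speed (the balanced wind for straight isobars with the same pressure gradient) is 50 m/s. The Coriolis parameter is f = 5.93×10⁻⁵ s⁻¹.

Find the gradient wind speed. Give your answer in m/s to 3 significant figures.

Around a low, centrifugal force acts outward with Coriolis, so pressure-gradient force balances both:
(1/ρ)|∂P/∂n| = fV + V²/R  →  V² + fR·V − fR·V_g = 0
With fR = 5.93×10⁻⁵ × 1487×10³ m = 88.2 m/s:
V = [−fR + √((fR)² + 4 fR V_g)]/2 = [−88.2 + √(88.2² + 4×88.2×50)]/2 = 35.6 m/s
Subgeostrophic (V < V_g = 50 m/s), as expected around a low.

35.6 m/s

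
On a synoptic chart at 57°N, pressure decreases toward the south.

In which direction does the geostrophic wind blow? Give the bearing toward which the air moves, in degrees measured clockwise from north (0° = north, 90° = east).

The pressure-gradient force points toward the south (bearing 180°).
Geostrophic balance: in the Northern Hemisphere the Coriolis force deflects motion to the right, so the geostrophic wind blows 90° to the right of the pressure-gradient force (low pressure on the left).
Rotating 180° by 90° clockwise gives 270° — the wind blows toward the west.

270°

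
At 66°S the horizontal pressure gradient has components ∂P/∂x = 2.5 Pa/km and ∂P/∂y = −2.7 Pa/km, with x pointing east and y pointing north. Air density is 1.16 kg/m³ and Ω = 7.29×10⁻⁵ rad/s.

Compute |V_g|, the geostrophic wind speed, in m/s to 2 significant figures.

24 m/s

Coriolis parameter at 66°S:
f = 2Ω sin φ = 2 × 7.29×10⁻⁵ × sin 66° = 1.33×10⁻⁴ s⁻¹
In the Southern Hemisphere f is negative: f = −1.33×10⁻⁴ s⁻¹.
Component geostrophic relations (x east, y north):
u_g = −(1/(fρ)) ∂P/∂y,  v_g = (1/(fρ)) ∂P/∂x
u_g = −(−2.7×10⁻³)/(−1.33×10⁻⁴ × 1.16) = −17.5 m/s;  v_g = (2.5×10⁻³)/(−1.33×10⁻⁴ × 1.16) = −16.2 m/s
|V_g| = √(u_g² + v_g²) = 23.8 m/s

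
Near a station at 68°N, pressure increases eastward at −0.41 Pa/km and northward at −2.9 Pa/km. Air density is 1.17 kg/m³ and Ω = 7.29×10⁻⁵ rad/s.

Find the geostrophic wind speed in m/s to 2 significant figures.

Coriolis parameter at 68°N:
f = 2Ω sin φ = 2 × 7.29×10⁻⁵ × sin 68° = 1.35×10⁻⁴ s⁻¹
Component geostrophic relations (x east, y north):
u_g = −(1/(fρ)) ∂P/∂y,  v_g = (1/(fρ)) ∂P/∂x
u_g = −(−2.9×10⁻³)/(1.35×10⁻⁴ × 1.17) = 18.3 m/s;  v_g = (−0.41×10⁻³)/(1.35×10⁻⁴ × 1.17) = −2.59 m/s
|V_g| = √(u_g² + v_g²) = 18.5 m/s

19 m/s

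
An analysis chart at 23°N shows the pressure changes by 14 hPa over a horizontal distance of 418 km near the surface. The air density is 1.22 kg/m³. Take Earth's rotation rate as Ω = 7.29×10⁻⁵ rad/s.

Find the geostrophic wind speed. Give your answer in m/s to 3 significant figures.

48.2 m/s

Coriolis parameter at 23°N:
f = 2Ω sin φ = 2 × 7.29×10⁻⁵ × sin 23° = 5.70×10⁻⁵ s⁻¹
Pressure gradient: |∂P/∂n| = 1400 Pa / 418000 m = 3.35×10⁻³ Pa/m
Geostrophic balance (pressure-gradient force = Coriolis force):
V_g = (1/(fρ)) |∂P/∂n| = 3.35×10⁻³ / (5.70×10⁻⁵ × 1.22) = 48.2 m/s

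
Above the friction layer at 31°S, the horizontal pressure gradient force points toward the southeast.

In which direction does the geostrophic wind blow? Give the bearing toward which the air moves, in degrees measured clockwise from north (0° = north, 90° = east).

045°

The pressure-gradient force points toward the southeast (bearing 135°).
Geostrophic balance: in the Southern Hemisphere the Coriolis force deflects motion to the left, so the geostrophic wind blows 90° to the left of the pressure-gradient force (low pressure on the right).
Rotating 135° by 90° counterclockwise gives 045° — the wind blows toward the northeast.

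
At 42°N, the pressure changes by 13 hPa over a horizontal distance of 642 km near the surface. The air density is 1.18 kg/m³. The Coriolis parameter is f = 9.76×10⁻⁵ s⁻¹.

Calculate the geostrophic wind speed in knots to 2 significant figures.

34 knots

Pressure gradient: |∂P/∂n| = 1300 Pa / 642000 m = 2.02×10⁻³ Pa/m
Geostrophic balance (pressure-gradient force = Coriolis force):
V_g = (1/(fρ)) |∂P/∂n| = 2.02×10⁻³ / (9.76×10⁻⁵ × 1.18) = 17.6 m/s
Converting: 17.6 m/s × 1.944 = 34 knots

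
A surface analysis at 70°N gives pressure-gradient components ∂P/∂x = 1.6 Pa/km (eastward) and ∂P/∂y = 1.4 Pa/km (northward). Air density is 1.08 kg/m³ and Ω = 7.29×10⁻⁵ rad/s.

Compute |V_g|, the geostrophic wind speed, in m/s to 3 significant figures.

14.4 m/s

Coriolis parameter at 70°N:
f = 2Ω sin φ = 2 × 7.29×10⁻⁵ × sin 70° = 1.37×10⁻⁴ s⁻¹
Component geostrophic relations (x east, y north):
u_g = −(1/(fρ)) ∂P/∂y,  v_g = (1/(fρ)) ∂P/∂x
u_g = −(1.4×10⁻³)/(1.37×10⁻⁴ × 1.08) = −9.46 m/s;  v_g = (1.6×10⁻³)/(1.37×10⁻⁴ × 1.08) = 10.8 m/s
|V_g| = √(u_g² + v_g²) = 14.4 m/s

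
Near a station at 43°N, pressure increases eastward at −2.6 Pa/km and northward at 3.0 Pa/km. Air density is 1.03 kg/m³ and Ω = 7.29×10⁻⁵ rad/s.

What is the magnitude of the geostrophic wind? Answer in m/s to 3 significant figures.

38.8 m/s

Coriolis parameter at 43°N:
f = 2Ω sin φ = 2 × 7.29×10⁻⁵ × sin 43° = 9.94×10⁻⁵ s⁻¹
Component geostrophic relations (x east, y north):
u_g = −(1/(fρ)) ∂P/∂y,  v_g = (1/(fρ)) ∂P/∂x
u_g = −(3.0×10⁻³)/(9.94×10⁻⁵ × 1.03) = −29.3 m/s;  v_g = (−2.6×10⁻³)/(9.94×10⁻⁵ × 1.03) = −25.4 m/s
|V_g| = √(u_g² + v_g²) = 38.8 m/s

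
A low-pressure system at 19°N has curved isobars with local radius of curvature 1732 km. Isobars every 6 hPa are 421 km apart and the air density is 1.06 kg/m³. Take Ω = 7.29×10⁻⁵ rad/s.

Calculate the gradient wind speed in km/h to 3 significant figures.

Coriolis parameter at 19°N:
f = 2Ω sin φ = 2 × 7.29×10⁻⁵ × sin 19° = 4.75×10⁻⁵ s⁻¹
Pressure gradient: |∂P/∂n| = 600 Pa / 421000 m = 1.43×10⁻³ Pa/m
Geostrophic speed: V_g = |∂P/∂n|/(fρ) = 1.43×10⁻³/(4.75×10⁻⁵ × 1.06) = 28.3 m/s
Around a low, centrifugal force acts outward with Coriolis, so pressure-gradient force balances both:
(1/ρ)|∂P/∂n| = fV + V²/R  →  V² + fR·V − fR·V_g = 0
With fR = 4.75×10⁻⁵ × 1732×10³ m = 82.2 m/s:
V = [−fR + √((fR)² + 4 fR V_g)]/2 = [−82.2 + √(82.2² + 4×82.2×28.3)]/2 = 22.3 m/s
Subgeostrophic (V < V_g = 28.3 m/s), as expected around a low.
Converting: 22.3 m/s × 3.6 = 80.2 km/h

80.2 km/h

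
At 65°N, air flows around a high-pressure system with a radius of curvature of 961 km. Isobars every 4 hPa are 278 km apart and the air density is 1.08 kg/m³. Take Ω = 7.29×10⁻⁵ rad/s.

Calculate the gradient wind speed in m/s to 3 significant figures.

11.0 m/s

Coriolis parameter at 65°N:
f = 2Ω sin φ = 2 × 7.29×10⁻⁵ × sin 65° = 1.32×10⁻⁴ s⁻¹
Pressure gradient: |∂P/∂n| = 400 Pa / 278000 m = 1.44×10⁻³ Pa/m
Geostrophic speed: V_g = |∂P/∂n|/(fρ) = 1.44×10⁻³/(1.32×10⁻⁴ × 1.08) = 10.1 m/s
Around a high, pressure-gradient force acts outward with centrifugal, so Coriolis balances both:
fV = (1/ρ)|∂P/∂n| + V²/R  →  V² − fR·V + fR·V_g = 0
With fR = 1.32×10⁻⁴ × 961×10³ m = 127 m/s:
V = [fR − √((fR)² − 4 fR V_g)]/2 = [127 − √(127² − 4×127×10.1)]/2 = 11 m/s
Supergeostrophic (V > V_g = 10.1 m/s), as expected around a high.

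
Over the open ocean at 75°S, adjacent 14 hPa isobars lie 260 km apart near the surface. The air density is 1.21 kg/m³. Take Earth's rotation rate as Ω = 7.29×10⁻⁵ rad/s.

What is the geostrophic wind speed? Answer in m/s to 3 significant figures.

Coriolis parameter at 75°S:
f = 2Ω sin φ = 2 × 7.29×10⁻⁵ × sin 75° = 1.41×10⁻⁴ s⁻¹
Pressure gradient: |∂P/∂n| = 1400 Pa / 260000 m = 5.38×10⁻³ Pa/m
Geostrophic balance (pressure-gradient force = Coriolis force):
V_g = (1/(fρ)) |∂P/∂n| = 5.38×10⁻³ / (1.41×10⁻⁴ × 1.21) = 31.6 m/s

31.6 m/s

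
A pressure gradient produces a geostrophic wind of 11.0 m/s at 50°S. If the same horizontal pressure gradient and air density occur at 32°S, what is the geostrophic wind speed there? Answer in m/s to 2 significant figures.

With the same pressure gradient and density, V_g ∝ 1/f ∝ 1/sin φ.
V₂ = V₁ · sin φ₁ / sin φ₂ = 11.0 × sin 50° / sin 32°
V₂ = 11.0 × 0.7660/0.5299 = 16 m/s

16 m/s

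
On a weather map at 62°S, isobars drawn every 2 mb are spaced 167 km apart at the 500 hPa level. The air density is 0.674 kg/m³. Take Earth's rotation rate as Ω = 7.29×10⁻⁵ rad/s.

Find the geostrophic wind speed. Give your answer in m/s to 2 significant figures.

14 m/s

Coriolis parameter at 62°S:
f = 2Ω sin φ = 2 × 7.29×10⁻⁵ × sin 62° = 1.29×10⁻⁴ s⁻¹
Pressure gradient: |∂P/∂n| = 200 Pa / 167000 m = 1.20×10⁻³ Pa/m
Geostrophic balance (pressure-gradient force = Coriolis force):
V_g = (1/(fρ)) |∂P/∂n| = 1.20×10⁻³ / (1.29×10⁻⁴ × 0.674) = 13.8 m/s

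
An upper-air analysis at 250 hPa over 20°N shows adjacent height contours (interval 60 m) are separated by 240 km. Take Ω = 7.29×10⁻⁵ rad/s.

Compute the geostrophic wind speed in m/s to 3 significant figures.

Coriolis parameter at 20°N:
f = 2Ω sin φ = 2 × 7.29×10⁻⁵ × sin 20° = 4.99×10⁻⁵ s⁻¹
Height gradient: |∂Z/∂n| = 60 m / 240000 m = 2.50×10⁻⁴
On a pressure surface, geostrophic balance gives V_g = (g/f)|∂Z/∂n|:
V_g = 9.81 × 2.50×10⁻⁴ / 4.99×10⁻⁵ = 49.2 m/s

49.2 m/s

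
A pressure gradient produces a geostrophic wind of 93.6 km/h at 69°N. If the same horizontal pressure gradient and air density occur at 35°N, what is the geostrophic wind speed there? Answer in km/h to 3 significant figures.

152 km/h

With the same pressure gradient and density, V_g ∝ 1/f ∝ 1/sin φ.
V₂ = V₁ · sin φ₁ / sin φ₂ = 93.6 × sin 69° / sin 35°
V₂ = 93.6 × 0.9336/0.5736 = 152 km/h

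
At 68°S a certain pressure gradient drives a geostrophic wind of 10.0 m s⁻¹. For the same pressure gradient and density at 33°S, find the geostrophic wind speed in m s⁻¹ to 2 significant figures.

17 m s⁻¹

With the same pressure gradient and density, V_g ∝ 1/f ∝ 1/sin φ.
V₂ = V₁ · sin φ₁ / sin φ₂ = 10.0 × sin 68° / sin 33°
V₂ = 10.0 × 0.9272/0.5446 = 17 m s⁻¹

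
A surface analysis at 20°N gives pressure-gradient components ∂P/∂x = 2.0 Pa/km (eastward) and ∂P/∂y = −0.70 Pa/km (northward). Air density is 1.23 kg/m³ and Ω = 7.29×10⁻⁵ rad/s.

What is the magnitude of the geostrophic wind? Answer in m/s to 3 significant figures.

Coriolis parameter at 20°N:
f = 2Ω sin φ = 2 × 7.29×10⁻⁵ × sin 20° = 4.99×10⁻⁵ s⁻¹
Component geostrophic relations (x east, y north):
u_g = −(1/(fρ)) ∂P/∂y,  v_g = (1/(fρ)) ∂P/∂x
u_g = −(−0.70×10⁻³)/(4.99×10⁻⁵ × 1.23) = 11.4 m/s;  v_g = (2.0×10⁻³)/(4.99×10⁻⁵ × 1.23) = 32.6 m/s
|V_g| = √(u_g² + v_g²) = 34.5 m/s

34.5 m/s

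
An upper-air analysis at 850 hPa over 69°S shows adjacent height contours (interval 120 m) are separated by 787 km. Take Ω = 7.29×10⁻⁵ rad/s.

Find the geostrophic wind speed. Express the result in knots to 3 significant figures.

Coriolis parameter at 69°S:
f = 2Ω sin φ = 2 × 7.29×10⁻⁵ × sin 69° = 1.36×10⁻⁴ s⁻¹
Height gradient: |∂Z/∂n| = 120 m / 787000 m = 1.52×10⁻⁴
On a pressure surface, geostrophic balance gives V_g = (g/f)|∂Z/∂n|:
V_g = 9.81 × 1.52×10⁻⁴ / 1.36×10⁻⁴ = 11.0 m/s
Converting: 11.0 m/s × 1.944 = 21.4 knots

21.4 knots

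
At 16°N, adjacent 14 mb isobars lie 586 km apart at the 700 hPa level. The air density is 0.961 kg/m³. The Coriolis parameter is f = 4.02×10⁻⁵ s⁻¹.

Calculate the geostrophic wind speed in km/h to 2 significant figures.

Pressure gradient: |∂P/∂n| = 1400 Pa / 586000 m = 2.39×10⁻³ Pa/m
Geostrophic balance (pressure-gradient force = Coriolis force):
V_g = (1/(fρ)) |∂P/∂n| = 2.39×10⁻³ / (4.02×10⁻⁵ × 0.961) = 61.8 m/s
Converting: 61.8 m/s × 3.6 = 220 km/h

220 km/h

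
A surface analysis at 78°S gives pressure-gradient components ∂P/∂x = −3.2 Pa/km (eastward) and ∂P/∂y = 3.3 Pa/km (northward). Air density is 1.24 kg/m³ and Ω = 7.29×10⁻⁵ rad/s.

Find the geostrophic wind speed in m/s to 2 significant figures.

26 m/s

Coriolis parameter at 78°S:
f = 2Ω sin φ = 2 × 7.29×10⁻⁵ × sin 78° = 1.43×10⁻⁴ s⁻¹
In the Southern Hemisphere f is negative: f = −1.43×10⁻⁴ s⁻¹.
Component geostrophic relations (x east, y north):
u_g = −(1/(fρ)) ∂P/∂y,  v_g = (1/(fρ)) ∂P/∂x
u_g = −(3.3×10⁻³)/(−1.43×10⁻⁴ × 1.24) = 18.7 m/s;  v_g = (−3.2×10⁻³)/(−1.43×10⁻⁴ × 1.24) = 18.1 m/s
|V_g| = √(u_g² + v_g²) = 26.0 m/s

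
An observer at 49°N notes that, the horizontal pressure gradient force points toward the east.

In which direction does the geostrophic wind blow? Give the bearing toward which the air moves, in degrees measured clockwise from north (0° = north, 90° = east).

The pressure-gradient force points toward the east (bearing 090°).
Geostrophic balance: in the Northern Hemisphere the Coriolis force deflects motion to the right, so the geostrophic wind blows 90° to the right of the pressure-gradient force (low pressure on the left).
Rotating 090° by 90° clockwise gives 180° — the wind blows toward the south.

180°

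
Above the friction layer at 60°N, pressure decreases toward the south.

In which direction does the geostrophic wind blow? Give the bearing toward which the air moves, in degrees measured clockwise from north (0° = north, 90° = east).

270°

The pressure-gradient force points toward the south (bearing 180°).
Geostrophic balance: in the Northern Hemisphere the Coriolis force deflects motion to the right, so the geostrophic wind blows 90° to the right of the pressure-gradient force (low pressure on the left).
Rotating 180° by 90° clockwise gives 270° — the wind blows toward the west.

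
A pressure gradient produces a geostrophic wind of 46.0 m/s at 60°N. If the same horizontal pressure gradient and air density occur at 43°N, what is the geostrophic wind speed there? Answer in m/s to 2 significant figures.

58 m/s

With the same pressure gradient and density, V_g ∝ 1/f ∝ 1/sin φ.
V₂ = V₁ · sin φ₁ / sin φ₂ = 46.0 × sin 60° / sin 43°
V₂ = 46.0 × 0.8660/0.6820 = 58 m/s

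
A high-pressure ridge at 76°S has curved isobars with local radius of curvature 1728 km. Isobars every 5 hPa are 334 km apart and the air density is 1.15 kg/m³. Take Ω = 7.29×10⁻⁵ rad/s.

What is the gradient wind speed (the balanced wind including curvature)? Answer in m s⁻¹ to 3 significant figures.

9.58 m s⁻¹

Coriolis parameter at 76°S:
f = 2Ω sin φ = 2 × 7.29×10⁻⁵ × sin 76° = 1.41×10⁻⁴ s⁻¹
Pressure gradient: |∂P/∂n| = 500 Pa / 334000 m = 1.50×10⁻³ Pa/m
Geostrophic speed: V_g = |∂P/∂n|/(fρ) = 1.50×10⁻³/(1.41×10⁻⁴ × 1.15) = 9.20 m/s
Around a high, pressure-gradient force acts outward with centrifugal, so Coriolis balances both:
fV = (1/ρ)|∂P/∂n| + V²/R  →  V² − fR·V + fR·V_g = 0
With fR = 1.41×10⁻⁴ × 1728×10³ m = 244 m/s:
V = [fR − √((fR)² − 4 fR V_g)]/2 = [244 − √(244² − 4×244×9.2)]/2 = 9.58 m/s
Supergeostrophic (V > V_g = 9.2 m/s), as expected around a high.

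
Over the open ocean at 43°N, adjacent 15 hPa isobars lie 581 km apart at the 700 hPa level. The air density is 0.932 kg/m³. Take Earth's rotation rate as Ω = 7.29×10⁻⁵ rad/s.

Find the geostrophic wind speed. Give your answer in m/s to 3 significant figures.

Coriolis parameter at 43°N:
f = 2Ω sin φ = 2 × 7.29×10⁻⁵ × sin 43° = 9.94×10⁻⁵ s⁻¹
Pressure gradient: |∂P/∂n| = 1500 Pa / 581000 m = 2.58×10⁻³ Pa/m
Geostrophic balance (pressure-gradient force = Coriolis force):
V_g = (1/(fρ)) |∂P/∂n| = 2.58×10⁻³ / (9.94×10⁻⁵ × 0.932) = 27.9 m/s

27.9 m/s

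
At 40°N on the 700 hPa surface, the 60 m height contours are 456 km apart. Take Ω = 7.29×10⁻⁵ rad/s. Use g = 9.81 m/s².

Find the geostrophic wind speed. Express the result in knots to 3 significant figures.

26.8 knots

Coriolis parameter at 40°N:
f = 2Ω sin φ = 2 × 7.29×10⁻⁵ × sin 40° = 9.37×10⁻⁵ s⁻¹
Height gradient: |∂Z/∂n| = 60 m / 456000 m = 1.32×10⁻⁴
On a pressure surface, geostrophic balance gives V_g = (g/f)|∂Z/∂n|:
V_g = 9.81 × 1.32×10⁻⁴ / 9.37×10⁻⁵ = 13.8 m/s
Converting: 13.8 m/s × 1.944 = 26.8 knots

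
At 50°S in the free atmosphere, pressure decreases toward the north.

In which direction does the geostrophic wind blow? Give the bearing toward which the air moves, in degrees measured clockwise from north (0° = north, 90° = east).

270°

The pressure-gradient force points toward the north (bearing 000°).
Geostrophic balance: in the Southern Hemisphere the Coriolis force deflects motion to the left, so the geostrophic wind blows 90° to the left of the pressure-gradient force (low pressure on the right).
Rotating 000° by 90° counterclockwise gives 270° — the wind blows toward the west.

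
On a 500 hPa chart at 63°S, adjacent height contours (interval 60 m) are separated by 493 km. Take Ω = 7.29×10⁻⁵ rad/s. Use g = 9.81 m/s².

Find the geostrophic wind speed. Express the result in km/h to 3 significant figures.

33.1 km/h

Coriolis parameter at 63°S:
f = 2Ω sin φ = 2 × 7.29×10⁻⁵ × sin 63° = 1.30×10⁻⁴ s⁻¹
Height gradient: |∂Z/∂n| = 60 m / 493000 m = 1.22×10⁻⁴
On a pressure surface, geostrophic balance gives V_g = (g/f)|∂Z/∂n|:
V_g = 9.81 × 1.22×10⁻⁴ / 1.30×10⁻⁴ = 9.19 m/s
Converting: 9.19 m/s × 3.6 = 33.1 km/h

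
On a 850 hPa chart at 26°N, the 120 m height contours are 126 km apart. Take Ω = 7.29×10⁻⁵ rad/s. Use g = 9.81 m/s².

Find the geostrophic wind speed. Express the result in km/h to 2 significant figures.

Coriolis parameter at 26°N:
f = 2Ω sin φ = 2 × 7.29×10⁻⁵ × sin 26° = 6.39×10⁻⁵ s⁻¹
Height gradient: |∂Z/∂n| = 120 m / 126000 m = 9.52×10⁻⁴
On a pressure surface, geostrophic balance gives V_g = (g/f)|∂Z/∂n|:
V_g = 9.81 × 9.52×10⁻⁴ / 6.39×10⁻⁵ = 146 m/s
Converting: 146 m/s × 3.6 = 530 km/h

530 km/h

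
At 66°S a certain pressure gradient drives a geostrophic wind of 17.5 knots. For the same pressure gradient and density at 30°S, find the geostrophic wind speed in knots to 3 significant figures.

32.0 knots

With the same pressure gradient and density, V_g ∝ 1/f ∝ 1/sin φ.
V₂ = V₁ · sin φ₁ / sin φ₂ = 17.5 × sin 66° / sin 30°
V₂ = 17.5 × 0.9135/0.5000 = 32.0 knots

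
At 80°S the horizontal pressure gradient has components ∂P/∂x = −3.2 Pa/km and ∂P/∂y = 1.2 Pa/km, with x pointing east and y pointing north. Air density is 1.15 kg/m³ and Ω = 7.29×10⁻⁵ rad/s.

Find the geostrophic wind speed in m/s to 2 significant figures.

21 m/s

Coriolis parameter at 80°S:
f = 2Ω sin φ = 2 × 7.29×10⁻⁵ × sin 80° = 1.44×10⁻⁴ s⁻¹
In the Southern Hemisphere f is negative: f = −1.44×10⁻⁴ s⁻¹.
Component geostrophic relations (x east, y north):
u_g = −(1/(fρ)) ∂P/∂y,  v_g = (1/(fρ)) ∂P/∂x
u_g = −(1.2×10⁻³)/(−1.44×10⁻⁴ × 1.15) = 7.27 m/s;  v_g = (−3.2×10⁻³)/(−1.44×10⁻⁴ × 1.15) = 19.4 m/s
|V_g| = √(u_g² + v_g²) = 20.7 m/s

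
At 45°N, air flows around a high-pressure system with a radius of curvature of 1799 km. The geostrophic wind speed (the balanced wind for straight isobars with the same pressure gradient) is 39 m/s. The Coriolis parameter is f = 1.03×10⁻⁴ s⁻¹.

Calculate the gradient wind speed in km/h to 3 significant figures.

201 km/h

Around a high, pressure-gradient force acts outward with centrifugal, so Coriolis balances both:
fV = (1/ρ)|∂P/∂n| + V²/R  →  V² − fR·V + fR·V_g = 0
With fR = 1.03×10⁻⁴ × 1799×10³ m = 185 m/s:
V = [fR − √((fR)² − 4 fR V_g)]/2 = [185 − √(185² − 4×185×39)]/2 = 55.8 m/s
Supergeostrophic (V > V_g = 39 m/s), as expected around a high.
Converting: 55.8 m/s × 3.6 = 201 km/h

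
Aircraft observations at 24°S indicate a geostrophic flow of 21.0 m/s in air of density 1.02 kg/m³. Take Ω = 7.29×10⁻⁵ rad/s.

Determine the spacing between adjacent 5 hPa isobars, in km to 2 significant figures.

Coriolis parameter at 24°S:
f = 2Ω sin φ = 2 × 7.29×10⁻⁵ × sin 24° = 5.93×10⁻⁵ s⁻¹
Geostrophic balance rearranged: |∂P/∂n| = f ρ V_g
|∂P/∂n| = 5.93×10⁻⁵ × 1.02 × 21.0 = 1.27×10⁻³ Pa/m
Isobar spacing: Δn = ΔP/|∂P/∂n| = 500 Pa / 1.27×10⁻³ Pa/m = 393622 m ≈ 390 km

390 km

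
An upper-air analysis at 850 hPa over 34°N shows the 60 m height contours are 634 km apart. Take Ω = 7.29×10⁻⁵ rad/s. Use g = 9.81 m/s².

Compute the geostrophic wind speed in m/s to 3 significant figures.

Coriolis parameter at 34°N:
f = 2Ω sin φ = 2 × 7.29×10⁻⁵ × sin 34° = 8.15×10⁻⁵ s⁻¹
Height gradient: |∂Z/∂n| = 60 m / 634000 m = 9.46×10⁻⁵
On a pressure surface, geostrophic balance gives V_g = (g/f)|∂Z/∂n|:
V_g = 9.81 × 9.46×10⁻⁵ / 8.15×10⁻⁵ = 11.4 m/s

11.4 m/s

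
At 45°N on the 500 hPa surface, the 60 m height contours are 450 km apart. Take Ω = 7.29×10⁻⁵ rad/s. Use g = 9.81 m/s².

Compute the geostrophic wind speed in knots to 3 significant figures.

Coriolis parameter at 45°N:
f = 2Ω sin φ = 2 × 7.29×10⁻⁵ × sin 45° = 1.03×10⁻⁴ s⁻¹
Height gradient: |∂Z/∂n| = 60 m / 450000 m = 1.33×10⁻⁴
On a pressure surface, geostrophic balance gives V_g = (g/f)|∂Z/∂n|:
V_g = 9.81 × 1.33×10⁻⁴ / 1.03×10⁻⁴ = 12.7 m/s
Converting: 12.7 m/s × 1.944 = 24.7 knots

24.7 knots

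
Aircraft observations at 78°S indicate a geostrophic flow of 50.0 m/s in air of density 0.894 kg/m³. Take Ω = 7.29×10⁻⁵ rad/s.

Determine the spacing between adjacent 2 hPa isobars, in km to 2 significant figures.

Coriolis parameter at 78°S:
f = 2Ω sin φ = 2 × 7.29×10⁻⁵ × sin 78° = 1.43×10⁻⁴ s⁻¹
Geostrophic balance rearranged: |∂P/∂n| = f ρ V_g
|∂P/∂n| = 1.43×10⁻⁴ × 0.894 × 50.0 = 6.37×10⁻³ Pa/m
Isobar spacing: Δn = ΔP/|∂P/∂n| = 200 Pa / 6.37×10⁻³ Pa/m = 31373 m ≈ 31 km

31 km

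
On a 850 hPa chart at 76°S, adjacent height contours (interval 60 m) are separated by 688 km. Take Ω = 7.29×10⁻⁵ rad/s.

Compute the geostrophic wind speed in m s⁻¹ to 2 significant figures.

6.0 m s⁻¹

Coriolis parameter at 76°S:
f = 2Ω sin φ = 2 × 7.29×10⁻⁵ × sin 76° = 1.41×10⁻⁴ s⁻¹
Height gradient: |∂Z/∂n| = 60 m / 688000 m = 8.72×10⁻⁵
On a pressure surface, geostrophic balance gives V_g = (g/f)|∂Z/∂n|:
V_g = 9.81 × 8.72×10⁻⁵ / 1.41×10⁻⁴ = 6.05 m/s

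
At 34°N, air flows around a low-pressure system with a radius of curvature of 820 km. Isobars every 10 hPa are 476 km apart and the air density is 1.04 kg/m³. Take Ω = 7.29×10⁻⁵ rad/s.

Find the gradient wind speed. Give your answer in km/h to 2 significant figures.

Coriolis parameter at 34°N:
f = 2Ω sin φ = 2 × 7.29×10⁻⁵ × sin 34° = 8.15×10⁻⁵ s⁻¹
Pressure gradient: |∂P/∂n| = 1000 Pa / 476000 m = 2.10×10⁻³ Pa/m
Geostrophic speed: V_g = |∂P/∂n|/(fρ) = 2.10×10⁻³/(8.15×10⁻⁵ × 1.04) = 24.8 m/s
Around a low, centrifugal force acts outward with Coriolis, so pressure-gradient force balances both:
(1/ρ)|∂P/∂n| = fV + V²/R  →  V² + fR·V − fR·V_g = 0
With fR = 8.15×10⁻⁵ × 820×10³ m = 66.9 m/s:
V = [−fR + √((fR)² + 4 fR V_g)]/2 = [−66.9 + √(66.9² + 4×66.9×24.8)]/2 = 19.2 m/s
Subgeostrophic (V < V_g = 24.8 m/s), as expected around a low.
Converting: 19.2 m/s × 3.6 = 69 km/h

69 km/h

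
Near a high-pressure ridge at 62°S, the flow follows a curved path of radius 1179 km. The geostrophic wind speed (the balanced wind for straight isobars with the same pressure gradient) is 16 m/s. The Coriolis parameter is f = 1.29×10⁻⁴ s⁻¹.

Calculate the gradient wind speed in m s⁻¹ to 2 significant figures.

Around a high, pressure-gradient force acts outward with centrifugal, so Coriolis balances both:
fV = (1/ρ)|∂P/∂n| + V²/R  →  V² − fR·V + fR·V_g = 0
With fR = 1.29×10⁻⁴ × 1179×10³ m = 152 m/s:
V = [fR − √((fR)² − 4 fR V_g)]/2 = [152 − √(152² − 4×152×16)]/2 = 18.2 m/s
Supergeostrophic (V > V_g = 16 m/s), as expected around a high.

18 m s⁻¹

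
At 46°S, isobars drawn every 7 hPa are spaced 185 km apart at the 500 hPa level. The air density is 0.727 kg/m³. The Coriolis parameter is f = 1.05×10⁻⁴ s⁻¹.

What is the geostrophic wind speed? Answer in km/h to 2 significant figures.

180 km/h

Pressure gradient: |∂P/∂n| = 700 Pa / 185000 m = 3.78×10⁻³ Pa/m
Geostrophic balance (pressure-gradient force = Coriolis force):
V_g = (1/(fρ)) |∂P/∂n| = 3.78×10⁻³ / (1.05×10⁻⁴ × 0.727) = 49.6 m/s
Converting: 49.6 m/s × 3.6 = 180 km/h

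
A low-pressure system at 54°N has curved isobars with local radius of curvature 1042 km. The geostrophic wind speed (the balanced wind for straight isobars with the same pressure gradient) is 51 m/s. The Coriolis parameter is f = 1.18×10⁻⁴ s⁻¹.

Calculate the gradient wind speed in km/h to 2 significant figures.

Around a low, centrifugal force acts outward with Coriolis, so pressure-gradient force balances both:
(1/ρ)|∂P/∂n| = fV + V²/R  →  V² + fR·V − fR·V_g = 0
With fR = 1.18×10⁻⁴ × 1042×10³ m = 123 m/s:
V = [−fR + √((fR)² + 4 fR V_g)]/2 = [−123 + √(123² + 4×123×51)]/2 = 38.8 m/s
Subgeostrophic (V < V_g = 51 m/s), as expected around a low.
Converting: 38.8 m/s × 3.6 = 140 km/h

140 km/h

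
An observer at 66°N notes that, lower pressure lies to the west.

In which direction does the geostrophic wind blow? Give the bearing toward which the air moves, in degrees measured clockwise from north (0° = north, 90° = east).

000°

The pressure-gradient force points toward the west (bearing 270°).
Geostrophic balance: in the Northern Hemisphere the Coriolis force deflects motion to the right, so the geostrophic wind blows 90° to the right of the pressure-gradient force (low pressure on the left).
Rotating 270° by 90° clockwise gives 000° — the wind blows toward the north.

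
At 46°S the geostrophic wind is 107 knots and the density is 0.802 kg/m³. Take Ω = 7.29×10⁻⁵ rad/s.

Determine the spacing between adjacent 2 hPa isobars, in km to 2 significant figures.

Coriolis parameter at 46°S:
f = 2Ω sin φ = 2 × 7.29×10⁻⁵ × sin 46° = 1.05×10⁻⁴ s⁻¹
Wind speed in SI: 107 knots = 55.0 m/s
Geostrophic balance rearranged: |∂P/∂n| = f ρ V_g
|∂P/∂n| = 1.05×10⁻⁴ × 0.802 × 55.0 = 4.63×10⁻³ Pa/m
Isobar spacing: Δn = ΔP/|∂P/∂n| = 200 Pa / 4.63×10⁻³ Pa/m = 43196 m ≈ 43 km

43 km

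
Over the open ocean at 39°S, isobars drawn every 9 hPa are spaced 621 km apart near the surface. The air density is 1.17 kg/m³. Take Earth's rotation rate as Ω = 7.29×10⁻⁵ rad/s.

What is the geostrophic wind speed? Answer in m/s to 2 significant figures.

Coriolis parameter at 39°S:
f = 2Ω sin φ = 2 × 7.29×10⁻⁵ × sin 39° = 9.18×10⁻⁵ s⁻¹
Pressure gradient: |∂P/∂n| = 900 Pa / 621000 m = 1.45×10⁻³ Pa/m
Geostrophic balance (pressure-gradient force = Coriolis force):
V_g = (1/(fρ)) |∂P/∂n| = 1.45×10⁻³ / (9.18×10⁻⁵ × 1.17) = 13.5 m/s

14 m/s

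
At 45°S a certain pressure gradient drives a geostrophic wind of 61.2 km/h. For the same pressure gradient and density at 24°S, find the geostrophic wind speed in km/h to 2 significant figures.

With the same pressure gradient and density, V_g ∝ 1/f ∝ 1/sin φ.
V₂ = V₁ · sin φ₁ / sin φ₂ = 61.2 × sin 45° / sin 24°
V₂ = 61.2 × 0.7071/0.4067 = 110 km/h

110 km/h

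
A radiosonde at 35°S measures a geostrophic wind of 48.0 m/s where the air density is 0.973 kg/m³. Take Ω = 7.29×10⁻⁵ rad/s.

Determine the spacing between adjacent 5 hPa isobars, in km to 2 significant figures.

Coriolis parameter at 35°S:
f = 2Ω sin φ = 2 × 7.29×10⁻⁵ × sin 35° = 8.36×10⁻⁵ s⁻¹
Geostrophic balance rearranged: |∂P/∂n| = f ρ V_g
|∂P/∂n| = 8.36×10⁻⁵ × 0.973 × 48.0 = 3.91×10⁻³ Pa/m
Isobar spacing: Δn = ΔP/|∂P/∂n| = 500 Pa / 3.91×10⁻³ Pa/m = 128017 m ≈ 130 km

130 km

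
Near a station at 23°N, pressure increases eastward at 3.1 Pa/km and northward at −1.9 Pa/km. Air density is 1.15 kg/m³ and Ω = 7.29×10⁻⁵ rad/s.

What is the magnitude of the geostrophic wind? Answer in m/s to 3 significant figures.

Coriolis parameter at 23°N:
f = 2Ω sin φ = 2 × 7.29×10⁻⁵ × sin 23° = 5.70×10⁻⁵ s⁻¹
Component geostrophic relations (x east, y north):
u_g = −(1/(fρ)) ∂P/∂y,  v_g = (1/(fρ)) ∂P/∂x
u_g = −(−1.9×10⁻³)/(5.70×10⁻⁵ × 1.15) = 29.0 m/s;  v_g = (3.1×10⁻³)/(5.70×10⁻⁵ × 1.15) = 47.3 m/s
|V_g| = √(u_g² + v_g²) = 55.5 m/s

55.5 m/s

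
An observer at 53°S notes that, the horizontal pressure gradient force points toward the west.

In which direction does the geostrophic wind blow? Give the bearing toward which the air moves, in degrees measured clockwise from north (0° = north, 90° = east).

180°

The pressure-gradient force points toward the west (bearing 270°).
Geostrophic balance: in the Southern Hemisphere the Coriolis force deflects motion to the left, so the geostrophic wind blows 90° to the left of the pressure-gradient force (low pressure on the right).
Rotating 270° by 90° counterclockwise gives 180° — the wind blows toward the south.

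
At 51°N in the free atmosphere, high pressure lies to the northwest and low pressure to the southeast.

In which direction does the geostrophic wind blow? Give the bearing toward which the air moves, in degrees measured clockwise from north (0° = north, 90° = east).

225°

The pressure-gradient force points toward the southeast (bearing 135°).
Geostrophic balance: in the Northern Hemisphere the Coriolis force deflects motion to the right, so the geostrophic wind blows 90° to the right of the pressure-gradient force (low pressure on the left).
Rotating 135° by 90° clockwise gives 225° — the wind blows toward the southwest.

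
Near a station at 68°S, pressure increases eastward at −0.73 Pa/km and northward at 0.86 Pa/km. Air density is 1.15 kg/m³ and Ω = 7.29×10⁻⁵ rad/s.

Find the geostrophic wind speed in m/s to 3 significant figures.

7.26 m/s

Coriolis parameter at 68°S:
f = 2Ω sin φ = 2 × 7.29×10⁻⁵ × sin 68° = 1.35×10⁻⁴ s⁻¹
In the Southern Hemisphere f is negative: f = −1.35×10⁻⁴ s⁻¹.
Component geostrophic relations (x east, y north):
u_g = −(1/(fρ)) ∂P/∂y,  v_g = (1/(fρ)) ∂P/∂x
u_g = −(0.86×10⁻³)/(−1.35×10⁻⁴ × 1.15) = 5.53 m/s;  v_g = (−0.73×10⁻³)/(−1.35×10⁻⁴ × 1.15) = 4.70 m/s
|V_g| = √(u_g² + v_g²) = 7.26 m/s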